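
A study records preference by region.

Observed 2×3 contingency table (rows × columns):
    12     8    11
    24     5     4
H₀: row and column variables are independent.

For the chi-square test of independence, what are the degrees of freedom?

degrees of freedom = 2

df = (r−1)(c−1) = (2−1)·(3−1) = 2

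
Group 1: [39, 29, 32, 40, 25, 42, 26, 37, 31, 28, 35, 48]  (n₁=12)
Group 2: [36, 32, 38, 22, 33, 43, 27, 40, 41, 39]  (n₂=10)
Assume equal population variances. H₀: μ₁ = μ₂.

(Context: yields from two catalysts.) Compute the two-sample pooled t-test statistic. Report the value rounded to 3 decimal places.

x̄₁=34.333, s₁=7.062, n₁=12
x̄₂=35.100, s₂=6.641, n₂=10
s_p² = [11·7.062² + 9·6.641²]/20 = 47.2783
SE = √(s_p²·(1/12+1/10)) = 2.9441
t = (34.333−35.100)/2.9441 = -0.2604
df = 20

test statistic = -0.260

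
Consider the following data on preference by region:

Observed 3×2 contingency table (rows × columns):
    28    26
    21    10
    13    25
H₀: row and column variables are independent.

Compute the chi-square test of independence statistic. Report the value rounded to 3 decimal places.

test statistic = 7.759

Row totals [54, 31, 38], col totals [62, 61], n=123
χ² = (28−27.22)²/27.22 + (26−26.78)²/26.78 + (21−15.63)²/15.63 + (10−15.37)²/15.37 + (13−19.15)²/19.15 + (25−18.85)²/18.85 = 7.7592
df = 2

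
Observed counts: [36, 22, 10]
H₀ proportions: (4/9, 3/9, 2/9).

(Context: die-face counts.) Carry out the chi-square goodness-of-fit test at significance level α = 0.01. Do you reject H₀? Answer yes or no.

reject H₀: no

n = 68; E_i = n·p_i = [30.22, 22.67, 15.11]
χ² = (36−30.22)²/30.22 + (22−22.67)²/22.67 + (10−15.11)²/15.11 = 2.8529
df = 2
p-value (upper-tail) = 0.24016
At α=0.01: p ≥ α → fail to reject H₀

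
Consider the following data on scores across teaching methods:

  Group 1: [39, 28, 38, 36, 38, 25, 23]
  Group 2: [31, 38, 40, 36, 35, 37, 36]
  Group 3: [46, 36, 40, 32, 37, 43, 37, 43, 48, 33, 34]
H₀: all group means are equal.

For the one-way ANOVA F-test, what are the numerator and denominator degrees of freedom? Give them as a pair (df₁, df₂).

k = 3 groups, N = 25 total
df = (k−1, N−k) = (3−1, 25−3) = (2, 22)

degrees of freedom = [2, 22]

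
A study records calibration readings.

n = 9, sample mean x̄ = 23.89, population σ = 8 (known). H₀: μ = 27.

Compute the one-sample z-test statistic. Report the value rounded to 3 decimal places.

SE = σ/√n = 8/√9 = 2.6667
z = (x̄−μ₀)/SE = (23.89−27)/2.6667 = -1.1662

test statistic = -1.166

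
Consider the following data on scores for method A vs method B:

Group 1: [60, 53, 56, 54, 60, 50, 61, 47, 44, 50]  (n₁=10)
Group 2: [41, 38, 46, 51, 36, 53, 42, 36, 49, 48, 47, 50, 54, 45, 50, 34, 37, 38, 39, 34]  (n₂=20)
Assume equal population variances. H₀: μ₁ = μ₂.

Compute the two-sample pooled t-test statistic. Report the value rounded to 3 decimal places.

test statistic = 4.085

x̄₁=53.500, s₁=5.817, n₁=10
x̄₂=43.400, s₂=6.636, n₂=20
s_p² = [9·5.817² + 19·6.636²]/28 = 40.7607
SE = √(s_p²·(1/10+1/20)) = 2.4727
t = (53.500−43.400)/2.4727 = 4.0847
df = 28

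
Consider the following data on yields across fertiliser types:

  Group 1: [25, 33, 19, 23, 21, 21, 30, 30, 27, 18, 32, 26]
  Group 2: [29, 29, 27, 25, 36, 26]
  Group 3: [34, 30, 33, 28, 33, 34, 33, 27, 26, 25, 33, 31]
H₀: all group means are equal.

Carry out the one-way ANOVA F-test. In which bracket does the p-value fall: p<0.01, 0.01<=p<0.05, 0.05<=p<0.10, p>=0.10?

Group means [25.42, 28.67, 30.58], grand mean 28.133
SSB = Σnᵢ(x̄ᵢ−x̄)² = 162.300; SSW = ΣΣ(x−x̄ᵢ)² = 483.167
MSB = 162.300/2 = 81.1500; MSW = 483.167/27 = 17.8951
F = MSB/MSW = 4.5348
df = (2, 27)
p-value (upper-tail) = 0.02005
→ bracket: 0.01<=p<0.05

p-value bracket: 0.01<=p<0.05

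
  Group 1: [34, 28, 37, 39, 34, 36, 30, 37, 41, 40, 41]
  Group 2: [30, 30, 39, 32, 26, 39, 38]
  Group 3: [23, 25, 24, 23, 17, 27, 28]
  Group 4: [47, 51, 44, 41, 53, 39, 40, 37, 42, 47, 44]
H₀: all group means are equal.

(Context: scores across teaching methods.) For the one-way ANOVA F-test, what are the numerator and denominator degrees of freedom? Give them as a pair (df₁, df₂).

degrees of freedom = [3, 32]

k = 4 groups, N = 36 total
df = (k−1, N−k) = (4−1, 36−4) = (3, 32)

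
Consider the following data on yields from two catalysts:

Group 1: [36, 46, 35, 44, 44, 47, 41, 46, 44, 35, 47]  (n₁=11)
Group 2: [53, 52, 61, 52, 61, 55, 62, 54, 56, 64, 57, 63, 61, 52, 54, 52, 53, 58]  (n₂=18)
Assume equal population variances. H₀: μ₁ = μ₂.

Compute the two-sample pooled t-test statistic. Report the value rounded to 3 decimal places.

test statistic = -8.409

x̄₁=42.273, s₁=4.777, n₁=11
x̄₂=56.667, s₂=4.284, n₂=18
s_p² = [10·4.777² + 17·4.284²]/27 = 20.0067
SE = √(s_p²·(1/11+1/18)) = 1.7118
t = (42.273−56.667)/1.7118 = -8.4086
df = 27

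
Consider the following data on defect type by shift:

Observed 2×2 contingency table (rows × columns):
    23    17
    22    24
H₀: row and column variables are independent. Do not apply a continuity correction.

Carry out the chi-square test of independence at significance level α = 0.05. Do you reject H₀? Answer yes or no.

Row totals [40, 46], col totals [45, 41], n=86
χ² = (23−20.93)²/20.93 + (17−19.07)²/19.07 + (22−24.07)²/24.07 + (24−21.93)²/21.93 = 0.8026
df = 1
p-value (upper-tail) = 0.37030
At α=0.05: p ≥ α → fail to reject H₀

reject H₀: no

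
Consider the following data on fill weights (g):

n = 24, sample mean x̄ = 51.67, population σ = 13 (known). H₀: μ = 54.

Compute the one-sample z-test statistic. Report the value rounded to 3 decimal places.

SE = σ/√n = 13/√24 = 2.6536
z = (x̄−μ₀)/SE = (51.67−54)/2.6536 = -0.8780

test statistic = -0.878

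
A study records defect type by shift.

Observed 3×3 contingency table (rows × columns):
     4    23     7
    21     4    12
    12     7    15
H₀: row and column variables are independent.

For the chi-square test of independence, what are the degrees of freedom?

degrees of freedom = 4

df = (r−1)(c−1) = (3−1)·(3−1) = 4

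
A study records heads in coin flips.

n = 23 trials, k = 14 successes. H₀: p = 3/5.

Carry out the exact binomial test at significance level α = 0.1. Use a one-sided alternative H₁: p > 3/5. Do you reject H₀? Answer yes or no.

Exact binomial: n=23, k=14, p₀=3/5=0.6000
P(X≥14) from Σ C(n,i)·p₀^i·(1−p₀)^(n−i)
p-value (one-sided, H₁ greater) = 0.55623
At α=0.1: p ≥ α → fail to reject H₀

reject H₀: no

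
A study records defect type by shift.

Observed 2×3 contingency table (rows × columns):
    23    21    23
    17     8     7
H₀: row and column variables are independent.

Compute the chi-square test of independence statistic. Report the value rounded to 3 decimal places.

Row totals [67, 32], col totals [40, 29, 30], n=99
χ² = (23−27.07)²/27.07 + (21−19.63)²/19.63 + (23−20.30)²/20.30 + (17−12.93)²/12.93 + (8−9.37)²/9.37 + (7−9.70)²/9.70 = 3.2996
df = 2

test statistic = 3.300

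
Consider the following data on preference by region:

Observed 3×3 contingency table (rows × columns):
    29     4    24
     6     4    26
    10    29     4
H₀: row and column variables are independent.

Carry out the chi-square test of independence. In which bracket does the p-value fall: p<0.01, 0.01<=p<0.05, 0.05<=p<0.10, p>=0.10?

p-value bracket: p<0.01

Row totals [57, 36, 43], col totals [45, 37, 54], n=136
χ² = (29−18.86)²/18.86 + (4−15.51)²/15.51 + (24−22.63)²/22.63 + (6−11.91)²/11.91 + (4−9.79)²/9.79 + (26−14.29)²/14.29 + (10−14.23)²/14.23 + (29−11.70)²/11.70 + (4−17.07)²/17.07 = 66.8761
df = 4
p-value (upper-tail) = 0.00000
→ bracket: p<0.01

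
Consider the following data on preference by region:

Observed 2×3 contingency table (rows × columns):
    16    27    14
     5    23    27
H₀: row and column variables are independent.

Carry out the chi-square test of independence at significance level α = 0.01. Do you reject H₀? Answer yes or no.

reject H₀: yes

Row totals [57, 55], col totals [21, 50, 41], n=112
χ² = (16−10.69)²/10.69 + (27−25.45)²/25.45 + (14−20.87)²/20.87 + (5−10.31)²/10.31 + (23−24.55)²/24.55 + (27−20.13)²/20.13 = 10.1714
df = 2
p-value (upper-tail) = 0.00618
At α=0.01: p < α → reject H₀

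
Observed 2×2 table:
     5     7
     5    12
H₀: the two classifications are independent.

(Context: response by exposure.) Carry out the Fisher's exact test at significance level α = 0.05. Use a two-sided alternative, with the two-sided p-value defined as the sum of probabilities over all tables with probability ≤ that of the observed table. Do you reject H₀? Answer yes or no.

reject H₀: no

Margins: r₁=12, r₂=17, c₁=10, c₂=19, n=29
p_obs = C(12,5)·C(17,5)/C(29,10); sum pmf over tables with pmf ≤ p_obs
p-value (two-sided) = 0.69415
At α=0.05: p ≥ α → fail to reject H₀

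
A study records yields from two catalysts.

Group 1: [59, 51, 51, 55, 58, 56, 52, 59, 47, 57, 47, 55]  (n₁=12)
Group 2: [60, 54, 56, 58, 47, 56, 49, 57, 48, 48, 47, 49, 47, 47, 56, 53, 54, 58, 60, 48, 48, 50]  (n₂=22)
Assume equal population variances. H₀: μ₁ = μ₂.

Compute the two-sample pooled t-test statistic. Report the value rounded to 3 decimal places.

test statistic = 1.003

x̄₁=53.917, s₁=4.274, n₁=12
x̄₂=52.273, s₂=4.713, n₂=22
s_p² = [11·4.274² + 21·4.713²]/32 = 20.8525
SE = √(s_p²·(1/12+1/22)) = 1.6388
t = (53.917−52.273)/1.6388 = 1.0032
df = 32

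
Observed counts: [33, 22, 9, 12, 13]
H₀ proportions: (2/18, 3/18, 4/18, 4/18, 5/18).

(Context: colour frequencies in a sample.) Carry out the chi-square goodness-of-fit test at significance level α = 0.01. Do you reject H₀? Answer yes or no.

n = 89; E_i = n·p_i = [9.89, 14.83, 19.78, 19.78, 24.72]
χ² = (33−9.89)²/9.89 + (22−14.83)²/14.83 + (9−19.78)²/19.78 + (12−19.78)²/19.78 + (13−24.72)²/24.72 = 71.9652
df = 4
p-value (upper-tail) = 0.00000
At α=0.01: p < α → reject H₀

reject H₀: yes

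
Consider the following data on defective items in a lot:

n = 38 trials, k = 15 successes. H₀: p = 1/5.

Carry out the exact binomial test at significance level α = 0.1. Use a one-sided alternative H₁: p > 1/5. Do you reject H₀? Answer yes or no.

reject H₀: yes

Exact binomial: n=38, k=15, p₀=1/5=0.2000
P(X≥15) from Σ C(n,i)·p₀^i·(1−p₀)^(n−i)
p-value (one-sided, H₁ greater) = 0.00455
At α=0.1: p < α → reject H₀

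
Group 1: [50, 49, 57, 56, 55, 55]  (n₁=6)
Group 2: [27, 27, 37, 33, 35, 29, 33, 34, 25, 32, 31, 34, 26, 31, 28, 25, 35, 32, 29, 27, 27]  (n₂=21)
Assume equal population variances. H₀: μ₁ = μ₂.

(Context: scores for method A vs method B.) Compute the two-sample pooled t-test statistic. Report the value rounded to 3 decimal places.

x̄₁=53.667, s₁=3.327, n₁=6
x̄₂=30.333, s₂=3.638, n₂=21
s_p² = [5·3.327² + 20·3.638²]/25 = 12.8000
SE = √(s_p²·(1/6+1/21)) = 1.6562
t = (53.667−30.333)/1.6562 = 14.0888
df = 25

test statistic = 14.089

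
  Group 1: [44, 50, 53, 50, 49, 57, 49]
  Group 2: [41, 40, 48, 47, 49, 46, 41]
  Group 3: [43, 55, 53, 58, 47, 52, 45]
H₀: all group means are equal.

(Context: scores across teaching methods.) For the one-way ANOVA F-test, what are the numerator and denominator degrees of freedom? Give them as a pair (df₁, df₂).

k = 3 groups, N = 21 total
df = (k−1, N−k) = (3−1, 21−3) = (2, 18)

degrees of freedom = [2, 18]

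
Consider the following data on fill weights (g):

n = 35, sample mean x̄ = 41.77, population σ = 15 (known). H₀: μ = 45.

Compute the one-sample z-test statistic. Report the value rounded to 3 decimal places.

test statistic = -1.274

SE = σ/√n = 15/√35 = 2.5355
z = (x̄−μ₀)/SE = (41.77−45)/2.5355 = -1.2739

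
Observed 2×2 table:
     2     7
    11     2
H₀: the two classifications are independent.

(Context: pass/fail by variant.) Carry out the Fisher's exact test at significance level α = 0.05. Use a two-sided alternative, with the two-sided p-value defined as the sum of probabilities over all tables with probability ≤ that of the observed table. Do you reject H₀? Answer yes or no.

Margins: r₁=9, r₂=13, c₁=13, c₂=9, n=22
p_obs = C(9,2)·C(13,11)/C(22,13); sum pmf over tables with pmf ≤ p_obs
p-value (two-sided) = 0.00732
At α=0.05: p < α → reject H₀

reject H₀: yes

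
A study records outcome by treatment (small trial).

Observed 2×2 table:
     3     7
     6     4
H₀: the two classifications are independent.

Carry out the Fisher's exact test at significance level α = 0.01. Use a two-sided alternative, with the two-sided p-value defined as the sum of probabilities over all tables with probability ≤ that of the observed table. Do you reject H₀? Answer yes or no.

reject H₀: no

Margins: r₁=10, r₂=10, c₁=9, c₂=11, n=20
p_obs = C(10,3)·C(10,6)/C(20,9); sum pmf over tables with pmf ≤ p_obs
p-value (two-sided) = 0.36985
At α=0.01: p ≥ α → fail to reject H₀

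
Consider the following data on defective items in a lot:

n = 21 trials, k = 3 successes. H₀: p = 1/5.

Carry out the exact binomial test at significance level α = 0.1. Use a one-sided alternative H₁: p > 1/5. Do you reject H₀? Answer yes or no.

Exact binomial: n=21, k=3, p₀=1/5=0.2000
P(X≥3) from Σ C(n,i)·p₀^i·(1−p₀)^(n−i)
p-value (one-sided, H₁ greater) = 0.82130
At α=0.1: p ≥ α → fail to reject H₀

reject H₀: no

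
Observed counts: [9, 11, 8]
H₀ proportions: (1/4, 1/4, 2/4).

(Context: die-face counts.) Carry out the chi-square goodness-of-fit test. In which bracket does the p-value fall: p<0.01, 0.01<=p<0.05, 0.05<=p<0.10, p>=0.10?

n = 28; E_i = n·p_i = [7.00, 7.00, 14.00]
χ² = (9−7.00)²/7.00 + (11−7.00)²/7.00 + (8−14.00)²/14.00 = 5.4286
df = 2
p-value (upper-tail) = 0.06625
→ bracket: 0.05<=p<0.10

p-value bracket: 0.05<=p<0.10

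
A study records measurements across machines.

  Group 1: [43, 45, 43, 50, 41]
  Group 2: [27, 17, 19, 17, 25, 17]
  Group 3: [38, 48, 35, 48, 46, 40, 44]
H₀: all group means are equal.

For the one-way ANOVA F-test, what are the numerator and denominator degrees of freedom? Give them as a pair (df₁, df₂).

degrees of freedom = [2, 15]

k = 3 groups, N = 18 total
df = (k−1, N−k) = (3−1, 18−3) = (2, 15)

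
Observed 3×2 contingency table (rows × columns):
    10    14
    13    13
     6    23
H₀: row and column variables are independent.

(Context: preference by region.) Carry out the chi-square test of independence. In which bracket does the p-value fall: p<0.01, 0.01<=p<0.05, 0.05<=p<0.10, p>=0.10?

Row totals [24, 26, 29], col totals [29, 50], n=79
χ² = (10−8.81)²/8.81 + (14−15.19)²/15.19 + (13−9.54)²/9.54 + (13−16.46)²/16.46 + (6−10.65)²/10.65 + (23−18.35)²/18.35 = 5.4339
df = 2
p-value (upper-tail) = 0.06608
→ bracket: 0.05<=p<0.10

p-value bracket: 0.05<=p<0.10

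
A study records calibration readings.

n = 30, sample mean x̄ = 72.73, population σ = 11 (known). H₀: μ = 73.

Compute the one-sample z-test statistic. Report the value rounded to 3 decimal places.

SE = σ/√n = 11/√30 = 2.0083
z = (x̄−μ₀)/SE = (72.73−73)/2.0083 = -0.1344

test statistic = -0.134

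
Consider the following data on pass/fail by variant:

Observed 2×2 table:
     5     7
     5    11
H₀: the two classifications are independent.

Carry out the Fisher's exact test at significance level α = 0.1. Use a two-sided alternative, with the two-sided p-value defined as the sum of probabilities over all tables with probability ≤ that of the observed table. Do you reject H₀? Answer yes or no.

Margins: r₁=12, r₂=16, c₁=10, c₂=18, n=28
p_obs = C(12,5)·C(16,5)/C(28,10); sum pmf over tables with pmf ≤ p_obs
p-value (two-sided) = 0.69794
At α=0.1: p ≥ α → fail to reject H₀

reject H₀: no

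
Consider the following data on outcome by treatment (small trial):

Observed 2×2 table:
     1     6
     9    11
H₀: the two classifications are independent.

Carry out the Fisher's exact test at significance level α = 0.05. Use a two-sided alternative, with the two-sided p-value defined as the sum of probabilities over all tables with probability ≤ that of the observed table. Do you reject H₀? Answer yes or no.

reject H₀: no

Margins: r₁=7, r₂=20, c₁=10, c₂=17, n=27
p_obs = C(7,1)·C(20,9)/C(27,10); sum pmf over tables with pmf ≤ p_obs
p-value (two-sided) = 0.20401
At α=0.05: p ≥ α → fail to reject H₀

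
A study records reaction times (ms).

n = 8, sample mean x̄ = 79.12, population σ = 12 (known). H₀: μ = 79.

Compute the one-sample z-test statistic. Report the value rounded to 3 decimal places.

test statistic = 0.028

SE = σ/√n = 12/√8 = 4.2426
z = (x̄−μ₀)/SE = (79.12−79)/4.2426 = 0.0283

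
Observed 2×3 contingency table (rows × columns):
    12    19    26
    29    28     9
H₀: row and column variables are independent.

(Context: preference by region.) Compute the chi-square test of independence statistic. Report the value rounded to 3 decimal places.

Row totals [57, 66], col totals [41, 47, 35], n=123
χ² = (12−19.00)²/19.00 + (19−21.78)²/21.78 + (26−16.22)²/16.22 + (29−22.00)²/22.00 + (28−25.22)²/25.22 + (9−18.78)²/18.78 = 16.4589
df = 2

test statistic = 16.459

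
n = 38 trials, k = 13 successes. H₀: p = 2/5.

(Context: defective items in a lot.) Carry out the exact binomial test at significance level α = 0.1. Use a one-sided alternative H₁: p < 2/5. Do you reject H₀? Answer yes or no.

reject H₀: no

Exact binomial: n=38, k=13, p₀=2/5=0.4000
P(X≤13) from Σ C(n,i)·p₀^i·(1−p₀)^(n−i)
p-value (one-sided, H₁ less) = 0.28968
At α=0.1: p ≥ α → fail to reject H₀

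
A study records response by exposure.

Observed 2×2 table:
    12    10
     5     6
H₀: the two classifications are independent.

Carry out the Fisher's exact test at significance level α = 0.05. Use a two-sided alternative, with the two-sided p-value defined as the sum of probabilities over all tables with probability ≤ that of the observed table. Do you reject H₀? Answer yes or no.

Margins: r₁=22, r₂=11, c₁=17, c₂=16, n=33
p_obs = C(22,12)·C(11,5)/C(33,17); sum pmf over tables with pmf ≤ p_obs
p-value (two-sided) = 0.72068
At α=0.05: p ≥ α → fail to reject H₀

reject H₀: no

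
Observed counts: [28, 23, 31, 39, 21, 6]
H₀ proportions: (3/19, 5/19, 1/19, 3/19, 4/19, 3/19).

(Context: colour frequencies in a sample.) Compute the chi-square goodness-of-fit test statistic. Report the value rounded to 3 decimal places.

test statistic = 103.286

n = 148; E_i = n·p_i = [23.37, 38.95, 7.79, 23.37, 31.16, 23.37]
χ² = (28−23.37)²/23.37 + (23−38.95)²/38.95 + (31−7.79)²/7.79 + (39−23.37)²/23.37 + (21−31.16)²/31.16 + (6−23.37)²/23.37 = 103.2857
df = 5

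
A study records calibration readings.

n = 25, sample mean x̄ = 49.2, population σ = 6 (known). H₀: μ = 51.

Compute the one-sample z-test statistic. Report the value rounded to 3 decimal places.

test statistic = -1.500

SE = σ/√n = 6/√25 = 1.2000
z = (x̄−μ₀)/SE = (49.2−51)/1.2000 = -1.5000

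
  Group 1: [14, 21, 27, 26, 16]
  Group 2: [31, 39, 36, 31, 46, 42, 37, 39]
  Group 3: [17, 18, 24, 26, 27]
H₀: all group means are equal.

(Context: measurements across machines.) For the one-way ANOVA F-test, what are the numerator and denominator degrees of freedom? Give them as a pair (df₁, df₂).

degrees of freedom = [2, 15]

k = 3 groups, N = 18 total
df = (k−1, N−k) = (3−1, 18−3) = (2, 15)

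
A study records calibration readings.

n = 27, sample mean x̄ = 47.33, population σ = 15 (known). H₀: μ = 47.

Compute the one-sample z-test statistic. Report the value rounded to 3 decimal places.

SE = σ/√n = 15/√27 = 2.8868
z = (x̄−μ₀)/SE = (47.33−47)/2.8868 = 0.1143

test statistic = 0.114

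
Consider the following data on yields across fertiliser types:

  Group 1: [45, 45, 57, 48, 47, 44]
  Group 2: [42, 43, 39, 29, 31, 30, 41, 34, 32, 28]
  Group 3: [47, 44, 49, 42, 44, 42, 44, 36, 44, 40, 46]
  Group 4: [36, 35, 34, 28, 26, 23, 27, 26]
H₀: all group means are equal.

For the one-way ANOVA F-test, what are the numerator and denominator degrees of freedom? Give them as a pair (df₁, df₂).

k = 4 groups, N = 35 total
df = (k−1, N−k) = (4−1, 35−4) = (3, 31)

degrees of freedom = [3, 31]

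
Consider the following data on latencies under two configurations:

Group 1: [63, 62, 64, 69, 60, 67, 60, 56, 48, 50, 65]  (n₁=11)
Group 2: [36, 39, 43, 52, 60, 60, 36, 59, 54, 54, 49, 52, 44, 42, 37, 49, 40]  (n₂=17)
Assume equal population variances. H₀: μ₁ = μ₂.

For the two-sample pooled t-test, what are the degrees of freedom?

degrees of freedom = 26

df = n₁ + n₂ − 2 = 11 + 17 − 2 = 26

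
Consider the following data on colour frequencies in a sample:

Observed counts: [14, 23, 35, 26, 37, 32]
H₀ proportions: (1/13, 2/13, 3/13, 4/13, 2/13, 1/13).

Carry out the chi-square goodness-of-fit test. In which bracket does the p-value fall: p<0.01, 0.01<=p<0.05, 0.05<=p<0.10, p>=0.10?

p-value bracket: p<0.01

n = 167; E_i = n·p_i = [12.85, 25.69, 38.54, 51.38, 25.69, 12.85]
χ² = (14−12.85)²/12.85 + (23−25.69)²/25.69 + (35−38.54)²/38.54 + (26−51.38)²/51.38 + (37−25.69)²/25.69 + (32−12.85)²/12.85 = 46.7864
df = 5
p-value (upper-tail) = 0.00000
→ bracket: p<0.01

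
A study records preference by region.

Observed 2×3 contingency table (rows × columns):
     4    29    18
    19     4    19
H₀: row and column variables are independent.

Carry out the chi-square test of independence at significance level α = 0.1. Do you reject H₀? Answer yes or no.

reject H₀: yes

Row totals [51, 42], col totals [23, 33, 37], n=93
χ² = (4−12.61)²/12.61 + (29−18.10)²/18.10 + (18−20.29)²/20.29 + (19−10.39)²/10.39 + (4−14.90)²/14.90 + (19−16.71)²/16.71 = 28.1416
df = 2
p-value (upper-tail) = 0.00000
At α=0.1: p < α → reject H₀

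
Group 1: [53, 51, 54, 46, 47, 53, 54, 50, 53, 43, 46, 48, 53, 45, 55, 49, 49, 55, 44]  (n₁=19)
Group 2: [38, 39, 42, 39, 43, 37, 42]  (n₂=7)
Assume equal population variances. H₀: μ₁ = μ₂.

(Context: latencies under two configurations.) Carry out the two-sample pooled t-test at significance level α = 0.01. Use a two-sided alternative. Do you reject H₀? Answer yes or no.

reject H₀: yes

x̄₁=49.895, s₁=3.914, n₁=19
x̄₂=40.000, s₂=2.309, n₂=7
s_p² = [18·3.914² + 6·2.309²]/24 = 12.8246
SE = √(s_p²·(1/19+1/7)) = 1.5834
t = (49.895−40.000)/1.5834 = 6.2492
df = 24
p-value (two-sided) = 0.00000
At α=0.01: p < α → reject H₀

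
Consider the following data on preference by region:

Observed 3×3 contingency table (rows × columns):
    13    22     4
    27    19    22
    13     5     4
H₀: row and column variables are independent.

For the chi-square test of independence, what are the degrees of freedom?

degrees of freedom = 4

df = (r−1)(c−1) = (3−1)·(3−1) = 4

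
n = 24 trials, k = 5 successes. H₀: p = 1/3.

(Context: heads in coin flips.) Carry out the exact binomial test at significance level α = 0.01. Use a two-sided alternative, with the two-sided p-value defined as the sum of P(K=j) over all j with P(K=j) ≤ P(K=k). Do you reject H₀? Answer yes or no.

reject H₀: no

Exact binomial: n=24, k=5, p₀=1/3=0.3333
P(X=j) = C(n,j)·p₀^j·(1−p₀)^(n−j); p = Σ P(X=j) over j with P(X=j) ≤ P(X=5)
p-value (two-sided) = 0.27831
At α=0.01: p ≥ α → fail to reject H₀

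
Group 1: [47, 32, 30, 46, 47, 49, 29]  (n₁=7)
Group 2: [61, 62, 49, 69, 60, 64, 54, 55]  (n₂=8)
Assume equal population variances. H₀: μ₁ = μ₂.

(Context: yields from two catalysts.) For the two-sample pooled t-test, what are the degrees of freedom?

df = n₁ + n₂ − 2 = 7 + 8 − 2 = 13

degrees of freedom = 13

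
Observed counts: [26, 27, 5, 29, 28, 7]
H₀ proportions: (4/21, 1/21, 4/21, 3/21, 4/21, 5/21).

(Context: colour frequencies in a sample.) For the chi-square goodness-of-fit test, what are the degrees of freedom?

degrees of freedom = 5

df = k − 1 = 6 − 1 = 5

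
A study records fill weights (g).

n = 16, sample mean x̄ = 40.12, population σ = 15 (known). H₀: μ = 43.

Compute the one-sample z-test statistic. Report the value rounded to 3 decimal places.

SE = σ/√n = 15/√16 = 3.7500
z = (x̄−μ₀)/SE = (40.12−43)/3.7500 = -0.7680

test statistic = -0.768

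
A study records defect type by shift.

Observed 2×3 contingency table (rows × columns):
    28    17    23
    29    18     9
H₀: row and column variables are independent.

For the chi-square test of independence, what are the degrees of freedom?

degrees of freedom = 2

df = (r−1)(c−1) = (2−1)·(3−1) = 2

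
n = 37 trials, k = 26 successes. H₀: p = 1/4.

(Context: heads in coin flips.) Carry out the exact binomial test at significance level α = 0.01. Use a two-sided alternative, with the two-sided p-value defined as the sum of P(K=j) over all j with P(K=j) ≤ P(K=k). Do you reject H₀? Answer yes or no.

reject H₀: yes

Exact binomial: n=37, k=26, p₀=1/4=0.2500
P(X=j) = C(n,j)·p₀^j·(1−p₀)^(n−j); p = Σ P(X=j) over j with P(X=j) ≤ P(X=26)
p-value (two-sided) = 0.00000
At α=0.01: p < α → reject H₀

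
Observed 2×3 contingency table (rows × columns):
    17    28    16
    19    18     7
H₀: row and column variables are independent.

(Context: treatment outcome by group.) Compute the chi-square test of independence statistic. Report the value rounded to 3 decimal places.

test statistic = 3.137

Row totals [61, 44], col totals [36, 46, 23], n=105
χ² = (17−20.91)²/20.91 + (28−26.72)²/26.72 + (16−13.36)²/13.36 + (19−15.09)²/15.09 + (18−19.28)²/19.28 + (7−9.64)²/9.64 = 3.1366
df = 2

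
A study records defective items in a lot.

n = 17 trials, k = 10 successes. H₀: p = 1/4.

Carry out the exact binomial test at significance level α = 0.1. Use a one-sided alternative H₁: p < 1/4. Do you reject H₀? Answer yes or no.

reject H₀: no

Exact binomial: n=17, k=10, p₀=1/4=0.2500
P(X≤10) from Σ C(n,i)·p₀^i·(1−p₀)^(n−i)
p-value (one-sided, H₁ less) = 0.99937
At α=0.1: p ≥ α → fail to reject H₀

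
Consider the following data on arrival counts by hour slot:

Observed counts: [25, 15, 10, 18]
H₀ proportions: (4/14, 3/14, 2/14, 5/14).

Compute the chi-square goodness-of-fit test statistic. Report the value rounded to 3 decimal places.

test statistic = 3.246

n = 68; E_i = n·p_i = [19.43, 14.57, 9.71, 24.29]
χ² = (25−19.43)²/19.43 + (15−14.57)²/14.57 + (10−9.71)²/9.71 + (18−24.29)²/24.29 = 3.2456
df = 3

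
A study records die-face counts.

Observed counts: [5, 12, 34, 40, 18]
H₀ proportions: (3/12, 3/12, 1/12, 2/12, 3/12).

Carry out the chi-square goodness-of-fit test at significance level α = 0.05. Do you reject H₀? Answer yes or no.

reject H₀: yes

n = 109; E_i = n·p_i = [27.25, 27.25, 9.08, 18.17, 27.25]
χ² = (5−27.25)²/27.25 + (12−27.25)²/27.25 + (34−9.08)²/9.08 + (40−18.17)²/18.17 + (18−27.25)²/27.25 = 124.4312
df = 4
p-value (upper-tail) = 0.00000
At α=0.05: p < α → reject H₀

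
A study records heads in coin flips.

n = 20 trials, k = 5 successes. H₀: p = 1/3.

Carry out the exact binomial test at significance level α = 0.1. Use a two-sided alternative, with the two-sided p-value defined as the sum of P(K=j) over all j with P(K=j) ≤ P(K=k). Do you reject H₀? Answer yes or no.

Exact binomial: n=20, k=5, p₀=1/3=0.3333
P(X=j) = C(n,j)·p₀^j·(1−p₀)^(n−j); p = Σ P(X=j) over j with P(X=j) ≤ P(X=5)
p-value (two-sided) = 0.48776
At α=0.1: p ≥ α → fail to reject H₀

reject H₀: no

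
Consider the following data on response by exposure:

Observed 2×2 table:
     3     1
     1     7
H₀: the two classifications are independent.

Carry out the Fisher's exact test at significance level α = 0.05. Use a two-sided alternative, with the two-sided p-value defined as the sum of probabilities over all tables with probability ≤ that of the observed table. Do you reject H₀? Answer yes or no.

Margins: r₁=4, r₂=8, c₁=4, c₂=8, n=12
p_obs = C(4,3)·C(8,1)/C(12,4); sum pmf over tables with pmf ≤ p_obs
p-value (two-sided) = 0.06667
At α=0.05: p ≥ α → fail to reject H₀

reject H₀: no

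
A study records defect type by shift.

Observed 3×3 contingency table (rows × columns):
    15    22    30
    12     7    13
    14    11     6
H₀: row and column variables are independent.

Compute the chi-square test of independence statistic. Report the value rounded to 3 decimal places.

test statistic = 8.834

Row totals [67, 32, 31], col totals [41, 40, 49], n=130
χ² = (15−21.13)²/21.13 + (22−20.62)²/20.62 + (30−25.25)²/25.25 + (12−10.09)²/10.09 + (7−9.85)²/9.85 + (13−12.06)²/12.06 + (14−9.78)²/9.78 + (11−9.54)²/9.54 + (6−11.68)²/11.68 = 8.8337
df = 4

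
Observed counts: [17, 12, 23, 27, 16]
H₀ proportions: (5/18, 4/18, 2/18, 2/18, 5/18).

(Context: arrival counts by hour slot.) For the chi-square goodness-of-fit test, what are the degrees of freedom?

degrees of freedom = 4

df = k − 1 = 5 − 1 = 4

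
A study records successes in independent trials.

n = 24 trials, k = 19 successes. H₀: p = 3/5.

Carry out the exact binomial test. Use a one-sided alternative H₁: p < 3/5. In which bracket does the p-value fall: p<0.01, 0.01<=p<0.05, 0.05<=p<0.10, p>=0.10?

p-value bracket: p>=0.10

Exact binomial: n=24, k=19, p₀=3/5=0.6000
P(X≤19) from Σ C(n,i)·p₀^i·(1−p₀)^(n−i)
p-value (one-sided, H₁ less) = 0.98655
→ bracket: p>=0.10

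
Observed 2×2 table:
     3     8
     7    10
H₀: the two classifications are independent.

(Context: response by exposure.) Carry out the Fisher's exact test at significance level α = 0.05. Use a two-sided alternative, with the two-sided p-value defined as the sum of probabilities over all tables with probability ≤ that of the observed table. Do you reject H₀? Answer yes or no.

Margins: r₁=11, r₂=17, c₁=10, c₂=18, n=28
p_obs = C(11,3)·C(17,7)/C(28,10); sum pmf over tables with pmf ≤ p_obs
p-value (two-sided) = 0.68879
At α=0.05: p ≥ α → fail to reject H₀

reject H₀: no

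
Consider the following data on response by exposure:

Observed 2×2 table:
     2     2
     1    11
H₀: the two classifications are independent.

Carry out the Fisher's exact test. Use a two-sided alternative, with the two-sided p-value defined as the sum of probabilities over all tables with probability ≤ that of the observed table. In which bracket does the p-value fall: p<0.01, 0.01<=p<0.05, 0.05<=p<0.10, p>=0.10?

Margins: r₁=4, r₂=12, c₁=3, c₂=13, n=16
p_obs = C(4,2)·C(12,1)/C(16,3); sum pmf over tables with pmf ≤ p_obs
p-value (two-sided) = 0.13571
→ bracket: p>=0.10

p-value bracket: p>=0.10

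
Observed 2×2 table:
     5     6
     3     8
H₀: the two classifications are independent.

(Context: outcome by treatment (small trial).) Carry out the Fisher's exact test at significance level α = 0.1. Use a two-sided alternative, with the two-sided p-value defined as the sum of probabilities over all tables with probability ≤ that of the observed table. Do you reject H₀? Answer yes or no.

reject H₀: no

Margins: r₁=11, r₂=11, c₁=8, c₂=14, n=22
p_obs = C(11,5)·C(11,3)/C(22,8); sum pmf over tables with pmf ≤ p_obs
p-value (two-sided) = 0.65944
At α=0.1: p ≥ α → fail to reject H₀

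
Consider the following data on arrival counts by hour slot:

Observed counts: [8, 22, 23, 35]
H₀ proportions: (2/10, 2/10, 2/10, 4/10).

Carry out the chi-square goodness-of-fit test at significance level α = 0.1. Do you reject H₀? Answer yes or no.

reject H₀: yes

n = 88; E_i = n·p_i = [17.60, 17.60, 17.60, 35.20]
χ² = (8−17.60)²/17.60 + (22−17.60)²/17.60 + (23−17.60)²/17.60 + (35−35.20)²/35.20 = 7.9943
df = 3
p-value (upper-tail) = 0.04613
At α=0.1: p < α → reject H₀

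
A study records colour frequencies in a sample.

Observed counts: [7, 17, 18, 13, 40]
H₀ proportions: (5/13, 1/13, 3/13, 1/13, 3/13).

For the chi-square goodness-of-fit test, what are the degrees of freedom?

df = k − 1 = 5 − 1 = 4

degrees of freedom = 4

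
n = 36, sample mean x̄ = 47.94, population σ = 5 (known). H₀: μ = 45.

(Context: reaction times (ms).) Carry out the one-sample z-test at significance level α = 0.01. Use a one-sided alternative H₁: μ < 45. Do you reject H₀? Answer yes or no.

reject H₀: no

SE = σ/√n = 5/√36 = 0.8333
z = (x̄−μ₀)/SE = (47.94−45)/0.8333 = 3.5280
p-value (one-sided, H₁ less) = 0.99979
At α=0.01: p ≥ α → fail to reject H₀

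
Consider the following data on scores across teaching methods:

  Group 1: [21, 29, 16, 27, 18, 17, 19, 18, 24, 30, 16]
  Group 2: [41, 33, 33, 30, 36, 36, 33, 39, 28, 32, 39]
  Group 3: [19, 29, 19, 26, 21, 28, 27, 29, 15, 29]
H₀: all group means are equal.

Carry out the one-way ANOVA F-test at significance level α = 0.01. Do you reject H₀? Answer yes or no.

Group means [21.36, 34.55, 24.20], grand mean 26.781
SSB = Σnᵢ(x̄ᵢ−x̄)² = 1052.596; SSW = ΣΣ(x−x̄ᵢ)² = 682.873
MSB = 1052.596/2 = 526.2980; MSW = 682.873/29 = 23.5473
F = MSB/MSW = 22.3506
df = (2, 29)
p-value (upper-tail) = 0.00000
At α=0.01: p < α → reject H₀

reject H₀: yes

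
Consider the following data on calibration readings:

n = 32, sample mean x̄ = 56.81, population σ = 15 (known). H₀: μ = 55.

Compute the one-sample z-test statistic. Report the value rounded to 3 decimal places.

SE = σ/√n = 15/√32 = 2.6517
z = (x̄−μ₀)/SE = (56.81−55)/2.6517 = 0.6826

test statistic = 0.683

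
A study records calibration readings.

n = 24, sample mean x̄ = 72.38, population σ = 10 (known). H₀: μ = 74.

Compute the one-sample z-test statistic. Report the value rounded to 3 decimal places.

SE = σ/√n = 10/√24 = 2.0412
z = (x̄−μ₀)/SE = (72.38−74)/2.0412 = -0.7936

test statistic = -0.794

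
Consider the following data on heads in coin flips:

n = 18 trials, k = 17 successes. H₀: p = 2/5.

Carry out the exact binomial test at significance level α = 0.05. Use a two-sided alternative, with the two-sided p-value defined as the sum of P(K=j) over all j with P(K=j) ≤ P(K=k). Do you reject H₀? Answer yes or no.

Exact binomial: n=18, k=17, p₀=2/5=0.4000
P(X=j) = C(n,j)·p₀^j·(1−p₀)^(n−j); p = Σ P(X=j) over j with P(X=j) ≤ P(X=17)
p-value (two-sided) = 0.00000
At α=0.05: p < α → reject H₀

reject H₀: yes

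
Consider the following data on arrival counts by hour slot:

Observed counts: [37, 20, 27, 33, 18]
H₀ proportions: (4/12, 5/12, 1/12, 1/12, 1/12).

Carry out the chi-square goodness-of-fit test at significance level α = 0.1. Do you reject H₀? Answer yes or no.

reject H₀: yes

n = 135; E_i = n·p_i = [45.00, 56.25, 11.25, 11.25, 11.25]
χ² = (37−45.00)²/45.00 + (20−56.25)²/56.25 + (27−11.25)²/11.25 + (33−11.25)²/11.25 + (18−11.25)²/11.25 = 92.9333
df = 4
p-value (upper-tail) = 0.00000
At α=0.1: p < α → reject H₀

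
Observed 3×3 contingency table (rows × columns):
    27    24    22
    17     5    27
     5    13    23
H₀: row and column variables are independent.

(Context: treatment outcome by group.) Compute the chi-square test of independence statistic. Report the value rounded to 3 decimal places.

test statistic = 18.368

Row totals [73, 49, 41], col totals [49, 42, 72], n=163
χ² = (27−21.94)²/21.94 + (24−18.81)²/18.81 + (22−32.25)²/32.25 + (17−14.73)²/14.73 + (5−12.63)²/12.63 + (27−21.64)²/21.64 + (5−12.33)²/12.33 + (13−10.56)²/10.56 + (23−18.11)²/18.11 = 18.3680
df = 4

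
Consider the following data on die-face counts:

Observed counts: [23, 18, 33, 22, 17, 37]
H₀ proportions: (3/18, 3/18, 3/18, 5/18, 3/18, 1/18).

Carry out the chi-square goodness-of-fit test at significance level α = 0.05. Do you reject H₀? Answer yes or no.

n = 150; E_i = n·p_i = [25.00, 25.00, 25.00, 41.67, 25.00, 8.33]
χ² = (23−25.00)²/25.00 + (18−25.00)²/25.00 + (33−25.00)²/25.00 + (22−41.67)²/41.67 + (17−25.00)²/25.00 + (37−8.33)²/8.33 = 115.1360
df = 5
p-value (upper-tail) = 0.00000
At α=0.05: p < α → reject H₀

reject H₀: yes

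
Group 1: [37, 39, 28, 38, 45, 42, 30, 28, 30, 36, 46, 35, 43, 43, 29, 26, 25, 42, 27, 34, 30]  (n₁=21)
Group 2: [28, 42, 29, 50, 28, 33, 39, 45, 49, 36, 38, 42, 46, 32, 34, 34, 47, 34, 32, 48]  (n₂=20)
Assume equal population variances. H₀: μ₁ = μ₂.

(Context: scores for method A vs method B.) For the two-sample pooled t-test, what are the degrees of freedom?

degrees of freedom = 39

df = n₁ + n₂ − 2 = 21 + 20 − 2 = 39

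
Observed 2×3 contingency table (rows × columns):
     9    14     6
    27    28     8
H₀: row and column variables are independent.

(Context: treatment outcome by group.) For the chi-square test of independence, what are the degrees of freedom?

df = (r−1)(c−1) = (2−1)·(3−1) = 2

degrees of freedom = 2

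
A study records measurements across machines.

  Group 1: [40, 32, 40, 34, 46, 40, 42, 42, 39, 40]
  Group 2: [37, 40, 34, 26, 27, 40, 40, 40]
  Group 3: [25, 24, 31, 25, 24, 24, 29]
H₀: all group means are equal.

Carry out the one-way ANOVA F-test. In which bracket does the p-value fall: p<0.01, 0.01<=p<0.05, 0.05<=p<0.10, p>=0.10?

p-value bracket: p<0.01

Group means [39.50, 35.50, 26.00], grand mean 34.440
SSB = Σnᵢ(x̄ᵢ−x̄)² = 763.660; SSW = ΣΣ(x−x̄ᵢ)² = 438.500
MSB = 763.660/2 = 381.8300; MSW = 438.500/22 = 19.9318
F = MSB/MSW = 19.1568
df = (2, 22)
p-value (upper-tail) = 0.00002
→ bracket: p<0.01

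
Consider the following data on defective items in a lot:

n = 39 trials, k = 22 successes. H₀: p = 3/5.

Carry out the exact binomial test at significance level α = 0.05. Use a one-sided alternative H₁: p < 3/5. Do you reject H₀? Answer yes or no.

Exact binomial: n=39, k=22, p₀=3/5=0.6000
P(X≤22) from Σ C(n,i)·p₀^i·(1−p₀)^(n−i)
p-value (one-sided, H₁ less) = 0.38070
At α=0.05: p ≥ α → fail to reject H₀

reject H₀: no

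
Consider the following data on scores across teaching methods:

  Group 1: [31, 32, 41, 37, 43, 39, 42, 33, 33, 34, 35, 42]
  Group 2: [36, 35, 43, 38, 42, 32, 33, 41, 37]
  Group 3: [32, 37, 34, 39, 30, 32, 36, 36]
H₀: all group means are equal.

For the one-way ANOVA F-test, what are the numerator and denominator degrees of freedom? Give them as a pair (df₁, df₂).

degrees of freedom = [2, 26]

k = 3 groups, N = 29 total
df = (k−1, N−k) = (3−1, 29−3) = (2, 26)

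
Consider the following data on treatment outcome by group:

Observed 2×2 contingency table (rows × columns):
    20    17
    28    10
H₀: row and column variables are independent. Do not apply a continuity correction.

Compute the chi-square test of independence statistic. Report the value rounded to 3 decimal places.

test statistic = 3.135

Row totals [37, 38], col totals [48, 27], n=75
χ² = (20−23.68)²/23.68 + (17−13.32)²/13.32 + (28−24.32)²/24.32 + (10−13.68)²/13.68 = 3.1354
df = 1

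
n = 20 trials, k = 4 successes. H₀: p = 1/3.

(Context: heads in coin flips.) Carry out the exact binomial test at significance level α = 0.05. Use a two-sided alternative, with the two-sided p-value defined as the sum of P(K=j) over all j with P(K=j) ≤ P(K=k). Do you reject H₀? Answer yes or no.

reject H₀: no

Exact binomial: n=20, k=4, p₀=1/3=0.3333
P(X=j) = C(n,j)·p₀^j·(1−p₀)^(n−j); p = Σ P(X=j) over j with P(X=j) ≤ P(X=4)
p-value (two-sided) = 0.24341
At α=0.05: p ≥ α → fail to reject H₀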